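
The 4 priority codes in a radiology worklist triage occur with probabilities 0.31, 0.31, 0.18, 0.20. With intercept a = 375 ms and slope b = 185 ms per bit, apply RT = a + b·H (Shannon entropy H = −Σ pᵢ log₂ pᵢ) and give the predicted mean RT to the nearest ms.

Entropy contributions −pᵢ log₂ pᵢ: 0.5238, 0.5238, 0.4453, 0.4644; sum H = 1.9573 bits.
RT = a + bH = 375 + 185·1.9573 = 737.10 ms.

737 ms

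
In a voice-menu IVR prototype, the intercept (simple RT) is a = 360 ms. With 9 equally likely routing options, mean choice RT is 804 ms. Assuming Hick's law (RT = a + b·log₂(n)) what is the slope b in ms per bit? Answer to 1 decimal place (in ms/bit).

140.1 ms/bit

9 alternatives carry log₂ 9 = 3.1699 bits; the choice cost is 804 − 360 = 444 ms, so b = 444/3.1699 = 140.066 ms/bit.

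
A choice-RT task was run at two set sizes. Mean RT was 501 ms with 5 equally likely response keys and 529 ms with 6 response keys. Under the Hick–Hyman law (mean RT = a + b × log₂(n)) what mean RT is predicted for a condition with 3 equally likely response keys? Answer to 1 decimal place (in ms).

422.6 ms

RT is linear in log₂ n, so two points fix the line:
  b = (529 − 501) / (log₂ 6 − log₂ 5) = 28 / (2.5850 − 2.3219) = 106.450 ms/bit
  a = 501 − 106.450 × 2.3219 = 253.831 ms
Then RT(3) = 253.831 + 106.450 × log₂ 3 = 253.831 + 106.450 × 1.5850 ≈ 422.550 ms.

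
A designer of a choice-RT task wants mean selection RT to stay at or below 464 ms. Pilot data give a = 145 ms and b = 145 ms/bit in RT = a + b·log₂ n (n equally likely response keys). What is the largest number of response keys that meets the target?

4

145·log₂ n ≤ 464 − 145 = 319, giving log₂ n ≤ 2.2000 and n ≤ 4.595. The largest whole number is 4.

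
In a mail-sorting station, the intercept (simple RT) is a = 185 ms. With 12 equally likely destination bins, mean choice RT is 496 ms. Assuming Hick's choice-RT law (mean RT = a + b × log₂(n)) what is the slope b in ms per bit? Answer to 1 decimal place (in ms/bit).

86.8 ms/bit

b = (496 − 185) / log₂(12) = 311 / 3.5850 = 86.751 ms/bit.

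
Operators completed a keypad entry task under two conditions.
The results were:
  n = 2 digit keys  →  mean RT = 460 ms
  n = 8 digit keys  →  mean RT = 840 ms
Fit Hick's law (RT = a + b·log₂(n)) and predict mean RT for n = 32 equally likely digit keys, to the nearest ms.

1220 ms

With log₂ n on the abscissa the relation is linear; from the two conditions:
  b = (840 − 460) / (log₂ 8 − log₂ 2) = 380 / (3 − 1) = 190 ms/bit
  a = 460 − 190 × 1 = 270 ms
Then RT(32) = 270 + 190 × log₂ 32 = 270 + 190 × 5 ≈ 1220.000 ms.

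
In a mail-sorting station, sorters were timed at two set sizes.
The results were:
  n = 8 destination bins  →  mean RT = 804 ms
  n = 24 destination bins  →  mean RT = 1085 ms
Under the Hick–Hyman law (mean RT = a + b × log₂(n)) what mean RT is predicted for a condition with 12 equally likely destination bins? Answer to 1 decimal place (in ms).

907.7 ms

With log₂ n on the abscissa the relation is linear; from the two conditions:
  b = (1085 − 804) / (log₂ 24 − log₂ 8) = 281 / (4.5850 − 3) = 177.291 ms/bit
  a = 804 − 177.291 × 3 = 272.126 ms
Then RT(12) = 272.126 + 177.291 × log₂ 12 = 272.126 + 177.291 × 3.5850 ≈ 907.709 ms.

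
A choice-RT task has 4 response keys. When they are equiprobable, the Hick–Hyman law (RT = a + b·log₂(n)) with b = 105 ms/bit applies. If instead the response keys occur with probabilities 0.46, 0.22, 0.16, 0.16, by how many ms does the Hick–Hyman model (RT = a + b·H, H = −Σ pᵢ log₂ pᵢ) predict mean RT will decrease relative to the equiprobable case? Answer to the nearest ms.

17 ms

Equiprobable entropy H₀ = log₂ 4 = 2.0000 bits.
Skewed entropy H = −Σ pᵢ log₂ pᵢ = 1.8419 bits.
ΔRT = b·(H₀ − H) = 105 × 0.1581 = 16.60 ms.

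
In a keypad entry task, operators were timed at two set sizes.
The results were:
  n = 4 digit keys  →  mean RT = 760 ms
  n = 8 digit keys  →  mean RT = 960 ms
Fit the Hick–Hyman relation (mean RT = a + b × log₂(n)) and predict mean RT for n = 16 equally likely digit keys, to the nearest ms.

Solve the two-equation system in a and b:
  b = (960 − 760) / (log₂ 8 − log₂ 4) = 200 / (3 − 2) = 200 ms/bit
  a = 760 − 200 × 2 = 360 ms
Then RT(16) = 360 + 200 × log₂ 16 = 360 + 200 × 4 ≈ 1160.000 ms.

1160 ms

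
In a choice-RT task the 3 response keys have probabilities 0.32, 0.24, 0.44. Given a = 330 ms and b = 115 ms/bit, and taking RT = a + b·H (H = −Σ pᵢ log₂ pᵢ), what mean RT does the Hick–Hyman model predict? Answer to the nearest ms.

507 ms

Entropy contributions −pᵢ log₂ pᵢ: 0.5260, 0.4941, 0.5211; sum H = 1.5413 bits.
RT = a + bH = 330 + 115·1.5413 = 507.25 ms.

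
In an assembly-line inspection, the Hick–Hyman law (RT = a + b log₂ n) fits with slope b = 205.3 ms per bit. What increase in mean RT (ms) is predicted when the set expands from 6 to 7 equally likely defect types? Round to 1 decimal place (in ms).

ΔRT = (a + b log₂ n₂) − (a + b log₂ n₁) = b·(log₂ n₂ − log₂ n₁).
log₂(7) − log₂(6) = 2.8074 − 2.5850 = 0.2224.
ΔRT = 205.3 × 0.2224 = 45.657 ms.

45.7 ms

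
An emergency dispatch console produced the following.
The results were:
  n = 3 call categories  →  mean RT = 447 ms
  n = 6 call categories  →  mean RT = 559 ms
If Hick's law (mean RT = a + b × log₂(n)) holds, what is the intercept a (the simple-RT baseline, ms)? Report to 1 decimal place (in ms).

b = (RT₂ − RT₁)/(log₂ n₂ − log₂ n₁) = (559 − 447)/(2.5850 − 1.5850) = 112.000 ms/bit.
Intercept: a = 447 − 112.000·log₂(3) = 269.484 ms.

269.5 ms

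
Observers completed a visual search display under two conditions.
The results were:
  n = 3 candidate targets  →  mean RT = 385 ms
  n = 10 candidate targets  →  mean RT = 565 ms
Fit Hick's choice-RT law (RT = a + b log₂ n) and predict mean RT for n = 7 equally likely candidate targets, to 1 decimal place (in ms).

511.7 ms

RT is linear in log₂ n, so two points fix the line:
  b = (565 − 385) / (log₂ 10 − log₂ 3) = 180 / (3.3219 − 1.5850) = 103.629 ms/bit
  a = 385 − 103.629 × 1.5850 = 220.752 ms
Then RT(7) = 220.752 + 103.629 × log₂ 7 = 220.752 + 103.629 × 2.8074 ≈ 511.675 ms.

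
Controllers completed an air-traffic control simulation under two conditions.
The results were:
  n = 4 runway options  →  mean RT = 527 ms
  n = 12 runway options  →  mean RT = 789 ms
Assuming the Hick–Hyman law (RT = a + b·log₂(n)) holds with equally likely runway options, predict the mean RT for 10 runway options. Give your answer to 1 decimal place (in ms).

RT is linear in log₂ n, so two points fix the line:
  b = (789 − 527) / (log₂ 12 − log₂ 4) = 262 / (3.5850 − 2) = 165.304 ms/bit
  a = 527 − 165.304 × 2 = 196.393 ms
Then RT(10) = 196.393 + 165.304 × log₂ 10 = 196.393 + 165.304 × 3.3219 ≈ 745.519 ms.

745.5 ms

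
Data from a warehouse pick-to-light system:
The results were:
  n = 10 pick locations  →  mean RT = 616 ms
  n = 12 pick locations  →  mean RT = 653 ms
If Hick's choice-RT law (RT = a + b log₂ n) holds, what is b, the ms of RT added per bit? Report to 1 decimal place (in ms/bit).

140.7 ms/bit

b = (RT₂ − RT₁)/(log₂ n₂ − log₂ n₁) = (653 − 616)/(3.5850 − 3.3219) = 140.666 ms/bit.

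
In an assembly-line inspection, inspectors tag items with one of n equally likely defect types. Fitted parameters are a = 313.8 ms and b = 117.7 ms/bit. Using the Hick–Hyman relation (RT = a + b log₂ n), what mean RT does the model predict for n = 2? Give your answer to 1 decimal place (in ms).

431.5 ms

log₂(2) = 1 bits, so RT = 313.8 + 117.7 × 1 ≈ 431.500 ms.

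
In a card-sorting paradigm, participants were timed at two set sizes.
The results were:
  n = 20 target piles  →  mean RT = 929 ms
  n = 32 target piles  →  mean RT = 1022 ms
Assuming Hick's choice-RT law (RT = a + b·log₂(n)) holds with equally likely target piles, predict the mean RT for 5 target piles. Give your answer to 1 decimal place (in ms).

Fit slope and intercept:
  b = (1022 − 929) / (log₂ 32 − log₂ 20) = 93 / (5 − 4.3219) = 137.154 ms/bit
  a = 929 − 137.154 × 4.3219 = 336.232 ms
Then RT(5) = 336.232 + 137.154 × log₂ 5 = 336.232 + 137.154 × 2.3219 ≈ 654.693 ms.

654.7 ms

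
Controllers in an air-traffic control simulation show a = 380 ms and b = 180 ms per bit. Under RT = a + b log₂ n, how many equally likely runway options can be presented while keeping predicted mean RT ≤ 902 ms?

7

Set 380 + 180·log₂ n ≤ 902 → log₂ n ≤ (902 − 380)/180 = 2.9000.
So n ≤ 2^2.9000 = 7.464; the largest integer n is 7.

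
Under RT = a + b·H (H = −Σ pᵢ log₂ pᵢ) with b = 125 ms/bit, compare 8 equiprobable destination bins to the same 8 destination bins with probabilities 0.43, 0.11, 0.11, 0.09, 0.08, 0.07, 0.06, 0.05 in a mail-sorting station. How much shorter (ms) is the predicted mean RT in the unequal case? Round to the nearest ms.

55 ms

The RT saving is b·ΔH. Equiprobable H₀ = log₂(8) = 3.0000 bits; with the given probabilities H = 2.5565 bits.
b·(H₀ − H) = 125 × (3.0000 − 2.5565) = 55.44 ms.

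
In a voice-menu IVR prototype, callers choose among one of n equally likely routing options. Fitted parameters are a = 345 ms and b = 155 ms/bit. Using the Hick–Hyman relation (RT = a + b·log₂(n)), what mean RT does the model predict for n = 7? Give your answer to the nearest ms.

log₂(7) = 2.8074 bits, so RT = 345 + 155 × 2.8074 ≈ 780.140 ms.

780 ms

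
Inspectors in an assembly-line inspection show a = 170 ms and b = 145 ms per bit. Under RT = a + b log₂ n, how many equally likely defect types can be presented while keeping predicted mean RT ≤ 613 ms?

Information budget: (613 − 170)/145 = 3.0552 bits, so n ≤ 2^3.0552 = 8.312 → at most 8.

8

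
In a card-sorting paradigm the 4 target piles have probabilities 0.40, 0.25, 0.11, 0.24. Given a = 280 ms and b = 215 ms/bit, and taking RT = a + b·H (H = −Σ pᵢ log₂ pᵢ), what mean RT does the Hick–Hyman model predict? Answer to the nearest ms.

H = 0.40·log₂(1/0.40) + 0.25·log₂(1/0.25) + 0.11·log₂(1/0.11) + 0.24·log₂(1/0.24) = 1.8732 bits.
RT = 280 + 215 × 1.8732 = 682.74 ms.

683 ms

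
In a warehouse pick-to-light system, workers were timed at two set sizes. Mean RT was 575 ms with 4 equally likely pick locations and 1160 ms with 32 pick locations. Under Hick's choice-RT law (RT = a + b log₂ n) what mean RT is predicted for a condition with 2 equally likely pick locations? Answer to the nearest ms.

With log₂ n on the abscissa the relation is linear; from the two conditions:
  b = (1160 − 575) / (log₂ 32 − log₂ 4) = 585 / (5 − 2) = 195 ms/bit
  a = 575 − 195 × 2 = 185 ms
Then RT(2) = 185 + 195 × log₂ 2 = 185 + 195 × 1 ≈ 380.000 ms.

380 ms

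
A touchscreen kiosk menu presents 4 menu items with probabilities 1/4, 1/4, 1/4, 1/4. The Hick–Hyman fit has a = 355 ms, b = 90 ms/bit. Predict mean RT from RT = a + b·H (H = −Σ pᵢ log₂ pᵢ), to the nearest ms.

Each term −pᵢ log₂ pᵢ: 0.25·2 + 0.25·2 + 0.25·2 + 0.25·2; summed, H = 2.000 bits.
Mean RT = a + bH = 355 + 90·2.000 = 535.00 ms.

535 ms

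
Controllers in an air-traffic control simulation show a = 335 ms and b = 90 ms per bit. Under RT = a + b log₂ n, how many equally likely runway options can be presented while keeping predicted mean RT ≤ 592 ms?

7

Set 335 + 90·log₂ n ≤ 592 → log₂ n ≤ (592 − 335)/90 = 2.8556.
So n ≤ 2^2.8556 = 7.238; the largest integer n is 7.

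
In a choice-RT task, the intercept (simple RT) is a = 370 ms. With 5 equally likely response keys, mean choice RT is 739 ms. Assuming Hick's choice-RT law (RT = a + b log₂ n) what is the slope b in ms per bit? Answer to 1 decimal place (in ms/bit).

b = (739 − 370) / log₂(5) = 369 / 2.3219 = 158.920 ms/bit.

158.9 ms/bit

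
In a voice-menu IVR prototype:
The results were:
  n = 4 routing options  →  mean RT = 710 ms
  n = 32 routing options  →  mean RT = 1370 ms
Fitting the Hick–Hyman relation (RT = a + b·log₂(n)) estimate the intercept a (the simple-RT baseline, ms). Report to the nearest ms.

270 ms

Slope: b = (1370 − 710) / (log₂ 32 − log₂ 4) = 660/3.0000 = 220 ms/bit.
a = RT₁ − b·log₂ n₁ = 710 − 220 × 2 = 270.000 ms.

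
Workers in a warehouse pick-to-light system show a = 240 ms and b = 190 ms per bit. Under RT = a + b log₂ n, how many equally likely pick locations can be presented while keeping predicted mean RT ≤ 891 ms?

190·log₂ n ≤ 891 − 240 = 651, giving log₂ n ≤ 3.4263 and n ≤ 10.750. The largest whole number is 10.

10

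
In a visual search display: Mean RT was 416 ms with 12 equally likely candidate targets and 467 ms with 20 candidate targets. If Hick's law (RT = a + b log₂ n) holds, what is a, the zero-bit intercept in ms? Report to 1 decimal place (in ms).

167.9 ms

b = (RT₂ − RT₁)/(log₂ n₂ − log₂ n₁) = (467 − 416)/(4.3219 − 3.5850) = 69.203 ms/bit.
a = RT₁ − b·log₂ n₁ = 416 − 69.203 × 3.5850 = 167.911 ms.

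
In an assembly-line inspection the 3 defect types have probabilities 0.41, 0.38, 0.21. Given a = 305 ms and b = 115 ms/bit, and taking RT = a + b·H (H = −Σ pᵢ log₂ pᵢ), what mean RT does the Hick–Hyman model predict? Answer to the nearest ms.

Entropy contributions −pᵢ log₂ pᵢ: 0.5274, 0.5305, 0.4728; sum H = 1.5307 bits.
RT = a + bH = 305 + 115·1.5307 = 481.03 ms.

481 ms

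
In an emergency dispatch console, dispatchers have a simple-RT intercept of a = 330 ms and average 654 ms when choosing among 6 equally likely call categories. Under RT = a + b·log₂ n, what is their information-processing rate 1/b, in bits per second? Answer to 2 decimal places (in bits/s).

b = (654 − 330)/log₂ 6 = 324/2.5850 = 125.340 ms per bit = 0.12534 s/bit; the reciprocal is 7.978 bits/s.

7.98 bits/s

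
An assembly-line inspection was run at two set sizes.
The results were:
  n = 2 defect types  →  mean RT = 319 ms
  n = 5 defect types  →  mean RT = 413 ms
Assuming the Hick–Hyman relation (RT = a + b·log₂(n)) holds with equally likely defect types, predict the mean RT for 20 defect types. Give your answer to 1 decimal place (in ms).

Solve the two-equation system in a and b:
  b = (413 − 319) / (log₂ 5 − log₂ 2) = 94 / (2.3219 − 1) = 71.108 ms/bit
  a = 319 − 71.108 × 1 = 247.892 ms
Then RT(20) = 247.892 + 71.108 × log₂ 20 = 247.892 + 71.108 × 4.3219 ≈ 555.217 ms.

555.2 ms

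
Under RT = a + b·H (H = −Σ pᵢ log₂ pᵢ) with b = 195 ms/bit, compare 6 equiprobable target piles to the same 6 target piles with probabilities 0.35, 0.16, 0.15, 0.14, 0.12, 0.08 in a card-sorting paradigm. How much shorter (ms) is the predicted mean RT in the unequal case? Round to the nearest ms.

Equiprobable entropy H₀ = log₂ 6 = 2.5850 bits.
Skewed entropy H = −Σ pᵢ log₂ pᵢ = 2.4193 bits.
ΔRT = b·(H₀ − H) = 195 × 0.1656 = 32.29 ms.

32 ms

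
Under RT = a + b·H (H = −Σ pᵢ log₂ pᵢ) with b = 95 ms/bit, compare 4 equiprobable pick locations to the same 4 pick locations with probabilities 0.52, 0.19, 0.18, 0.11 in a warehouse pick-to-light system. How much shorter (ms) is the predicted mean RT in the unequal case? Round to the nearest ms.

25 ms

The RT saving is b·ΔH. Equiprobable H₀ = log₂(4) = 2.0000 bits; with the given probabilities H = 1.7414 bits.
b·(H₀ − H) = 95 × (2.0000 − 1.7414) = 24.57 ms.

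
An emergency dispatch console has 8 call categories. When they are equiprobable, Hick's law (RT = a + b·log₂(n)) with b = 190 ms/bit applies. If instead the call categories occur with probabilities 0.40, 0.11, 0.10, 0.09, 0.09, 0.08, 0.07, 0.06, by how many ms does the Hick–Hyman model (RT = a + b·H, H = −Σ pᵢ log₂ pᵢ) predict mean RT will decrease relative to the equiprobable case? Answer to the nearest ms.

68 ms

Equiprobable entropy H₀ = log₂ 8 = 3.0000 bits.
Skewed entropy H = −Σ pᵢ log₂ pᵢ = 2.6402 bits.
ΔRT = b·(H₀ − H) = 190 × 0.3598 = 68.37 ms.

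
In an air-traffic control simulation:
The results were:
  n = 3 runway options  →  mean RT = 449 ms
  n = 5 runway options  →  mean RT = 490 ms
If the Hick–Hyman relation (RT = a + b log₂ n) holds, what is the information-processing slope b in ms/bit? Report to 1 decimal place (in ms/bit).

55.6 ms/bit

The slope on a log₂ axis is (490 − 449) / (2.3219 − 1.5850) = 55.634 ms/bit.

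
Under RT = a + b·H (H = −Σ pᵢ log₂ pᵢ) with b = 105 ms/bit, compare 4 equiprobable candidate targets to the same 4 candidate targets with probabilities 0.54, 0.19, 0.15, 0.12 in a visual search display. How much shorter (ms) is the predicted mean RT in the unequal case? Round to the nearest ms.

30 ms

The RT saving is b·ΔH. Equiprobable H₀ = log₂(4) = 2.0000 bits; with the given probabilities H = 1.7129 bits.
b·(H₀ − H) = 105 × (2.0000 − 1.7129) = 30.15 ms.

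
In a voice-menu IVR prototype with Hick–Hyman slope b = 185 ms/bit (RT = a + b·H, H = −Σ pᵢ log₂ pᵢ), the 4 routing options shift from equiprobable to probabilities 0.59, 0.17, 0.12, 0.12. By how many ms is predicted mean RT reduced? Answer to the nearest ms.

71 ms

Equiprobable entropy H₀ = log₂ 4 = 2.0000 bits.
Skewed entropy H = −Σ pᵢ log₂ pᵢ = 1.6178 bits.
ΔRT = b·(H₀ − H) = 185 × 0.3822 = 70.70 ms.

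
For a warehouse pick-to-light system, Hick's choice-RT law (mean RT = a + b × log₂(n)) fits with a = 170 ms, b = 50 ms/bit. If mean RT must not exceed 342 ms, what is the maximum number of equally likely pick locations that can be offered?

10

Information budget: (342 − 170)/50 = 3.4400 bits, so n ≤ 2^3.4400 = 10.853 → at most 10.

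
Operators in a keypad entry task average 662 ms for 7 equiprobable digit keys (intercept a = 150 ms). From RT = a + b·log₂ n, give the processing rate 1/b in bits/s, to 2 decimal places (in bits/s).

5.48 bits/s

Choice component = 662 − 150 = 512 ms over log₂(7) = 2.8074 bits.
b = 512 / 2.8074 = 182.378 ms/bit, so 1/b = 5.483 bits/s.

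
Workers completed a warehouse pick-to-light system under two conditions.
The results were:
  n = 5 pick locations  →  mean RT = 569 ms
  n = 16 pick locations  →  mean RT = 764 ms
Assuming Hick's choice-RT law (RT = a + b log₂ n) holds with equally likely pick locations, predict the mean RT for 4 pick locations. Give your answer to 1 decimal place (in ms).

531.6 ms

Solve the two-equation system in a and b:
  b = (764 − 569) / (log₂ 16 − log₂ 5) = 195 / (4 − 2.3219) = 116.205 ms/bit
  a = 569 − 116.205 × 2.3219 = 299.181 ms
Then RT(4) = 299.181 + 116.205 × log₂ 4 = 299.181 + 116.205 × 2 ≈ 531.590 ms.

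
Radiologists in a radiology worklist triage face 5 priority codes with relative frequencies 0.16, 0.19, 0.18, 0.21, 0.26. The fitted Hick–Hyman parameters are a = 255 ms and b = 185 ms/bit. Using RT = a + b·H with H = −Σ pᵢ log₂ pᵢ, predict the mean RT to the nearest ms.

681 ms

Entropy contributions −pᵢ log₂ pᵢ: 0.4230, 0.4552, 0.4453, 0.4728, 0.5053; sum H = 2.3017 bits.
RT = a + bH = 255 + 185·2.3017 = 680.81 ms.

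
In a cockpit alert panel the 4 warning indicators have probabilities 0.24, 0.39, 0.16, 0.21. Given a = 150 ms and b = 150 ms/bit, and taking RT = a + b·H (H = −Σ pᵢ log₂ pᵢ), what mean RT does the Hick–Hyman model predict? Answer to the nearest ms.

438 ms

H = 0.24·log₂(1/0.24) + 0.39·log₂(1/0.39) + 0.16·log₂(1/0.16) + 0.21·log₂(1/0.21) = 1.9198 bits.
RT = 150 + 150 × 1.9198 = 437.97 ms.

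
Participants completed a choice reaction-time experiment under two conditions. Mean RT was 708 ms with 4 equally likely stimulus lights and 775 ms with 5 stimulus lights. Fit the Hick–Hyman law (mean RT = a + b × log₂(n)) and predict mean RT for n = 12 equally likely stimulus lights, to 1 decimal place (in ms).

1037.9 ms

Solve the two-equation system in a and b:
  b = (775 − 708) / (log₂ 5 − log₂ 4) = 67 / (2.3219 − 2) = 208.121 ms/bit
  a = 708 − 208.121 × 2 = 291.758 ms
Then RT(12) = 291.758 + 208.121 × log₂ 12 = 291.758 + 208.121 × 3.5850 ≈ 1037.864 ms.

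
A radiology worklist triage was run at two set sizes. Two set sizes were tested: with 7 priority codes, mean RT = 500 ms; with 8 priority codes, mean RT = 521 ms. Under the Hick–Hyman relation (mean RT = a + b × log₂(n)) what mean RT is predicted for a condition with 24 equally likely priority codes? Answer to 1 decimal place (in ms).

Fit slope and intercept:
  b = (521 − 500) / (log₂ 8 − log₂ 7) = 21 / (3 − 2.8074) = 109.009 ms/bit
  a = 500 − 109.009 × 2.8074 = 193.974 ms
Then RT(24) = 193.974 + 109.009 × log₂ 24 = 193.974 + 109.009 × 4.5850 ≈ 693.775 ms.

693.8 ms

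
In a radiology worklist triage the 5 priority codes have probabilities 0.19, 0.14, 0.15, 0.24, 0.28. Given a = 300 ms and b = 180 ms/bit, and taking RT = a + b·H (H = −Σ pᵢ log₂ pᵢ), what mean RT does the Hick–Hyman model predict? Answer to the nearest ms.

H = 0.19·log₂(1/0.19) + 0.14·log₂(1/0.14) + 0.15·log₂(1/0.15) + 0.24·log₂(1/0.24) + 0.28·log₂(1/0.28) = 2.2712 bits.
RT = 300 + 180 × 2.2712 = 708.82 ms.

709 ms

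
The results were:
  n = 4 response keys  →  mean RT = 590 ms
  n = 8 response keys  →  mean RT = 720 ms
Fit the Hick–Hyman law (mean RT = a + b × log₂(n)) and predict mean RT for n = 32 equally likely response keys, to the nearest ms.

Solve the two-equation system in a and b:
  b = (720 − 590) / (log₂ 8 − log₂ 4) = 130 / (3 − 2) = 130 ms/bit
  a = 590 − 130 × 2 = 330 ms
Then RT(32) = 330 + 130 × log₂ 32 = 330 + 130 × 5 ≈ 980.000 ms.

980 ms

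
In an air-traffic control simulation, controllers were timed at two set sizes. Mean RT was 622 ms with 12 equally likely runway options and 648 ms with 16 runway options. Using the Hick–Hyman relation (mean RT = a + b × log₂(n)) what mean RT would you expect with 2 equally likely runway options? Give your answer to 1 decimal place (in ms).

460.1 ms

RT is linear in log₂ n, so two points fix the line:
  b = (648 − 622) / (log₂ 16 − log₂ 12) = 26 / (4 − 3.5850) = 62.645 ms/bit
  a = 622 − 62.645 × 3.5850 = 397.420 ms
Then RT(2) = 397.420 + 62.645 × log₂ 2 = 397.420 + 62.645 × 1 ≈ 460.065 ms.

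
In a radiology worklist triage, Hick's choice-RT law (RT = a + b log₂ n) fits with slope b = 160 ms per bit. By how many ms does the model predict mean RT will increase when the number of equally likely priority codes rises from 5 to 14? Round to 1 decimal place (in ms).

The intercept a cancels: ΔRT = b·(log₂ n₂ − log₂ n₁) = b·log₂(n₂/n₁).
log₂(14) − log₂(5) = 3.8074 − 2.3219 = 1.4854.
ΔRT = 160 × 1.4854 = 237.668 ms.

237.7 ms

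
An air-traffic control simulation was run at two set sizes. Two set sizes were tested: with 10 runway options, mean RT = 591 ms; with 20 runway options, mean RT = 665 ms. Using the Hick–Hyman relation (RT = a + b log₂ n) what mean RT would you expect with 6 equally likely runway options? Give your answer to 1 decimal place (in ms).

Fit slope and intercept:
  b = (665 − 591) / (log₂ 20 − log₂ 10) = 74 / (4.3219 − 3.3219) = 74.000 ms/bit
  a = 591 − 74.000 × 3.3219 = 345.177 ms
Then RT(6) = 345.177 + 74.000 × log₂ 6 = 345.177 + 74.000 × 2.5850 ≈ 536.465 ms.

536.5 ms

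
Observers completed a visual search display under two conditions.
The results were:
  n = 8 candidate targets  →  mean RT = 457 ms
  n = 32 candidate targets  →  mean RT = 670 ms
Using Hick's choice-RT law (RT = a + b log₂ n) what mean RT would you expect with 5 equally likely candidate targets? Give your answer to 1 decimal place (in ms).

384.8 ms

RT is linear in log₂ n, so two points fix the line:
  b = (670 − 457) / (log₂ 32 − log₂ 8) = 213 / (5 − 3) = 106.500 ms/bit
  a = 457 − 106.500 × 3 = 137.500 ms
Then RT(5) = 137.500 + 106.500 × log₂ 5 = 137.500 + 106.500 × 2.3219 ≈ 384.785 ms.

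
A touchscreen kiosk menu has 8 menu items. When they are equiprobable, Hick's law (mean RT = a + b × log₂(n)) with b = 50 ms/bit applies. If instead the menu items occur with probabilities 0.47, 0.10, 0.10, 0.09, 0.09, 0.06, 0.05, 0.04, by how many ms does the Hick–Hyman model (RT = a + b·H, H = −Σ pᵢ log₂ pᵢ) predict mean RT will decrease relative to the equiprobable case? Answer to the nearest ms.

28 ms

Equiprobable entropy H₀ = log₂ 8 = 3.0000 bits.
Skewed entropy H = −Σ pᵢ log₂ pᵢ = 2.4470 bits.
ΔRT = b·(H₀ − H) = 50 × 0.5530 = 27.65 ms.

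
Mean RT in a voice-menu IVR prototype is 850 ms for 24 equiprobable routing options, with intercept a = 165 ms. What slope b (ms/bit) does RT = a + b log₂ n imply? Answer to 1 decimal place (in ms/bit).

b = (850 − 165) / log₂(24) = 685 / 4.5850 = 149.401 ms/bit.

149.4 ms/bit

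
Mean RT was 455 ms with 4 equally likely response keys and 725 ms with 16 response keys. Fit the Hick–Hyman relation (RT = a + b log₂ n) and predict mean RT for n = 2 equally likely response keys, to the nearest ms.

320 ms

Fit slope and intercept:
  b = (725 − 455) / (log₂ 16 − log₂ 4) = 270 / (4 − 2) = 135 ms/bit
  a = 455 − 135 × 2 = 185 ms
Then RT(2) = 185 + 135 × log₂ 2 = 185 + 135 × 1 ≈ 320.000 ms.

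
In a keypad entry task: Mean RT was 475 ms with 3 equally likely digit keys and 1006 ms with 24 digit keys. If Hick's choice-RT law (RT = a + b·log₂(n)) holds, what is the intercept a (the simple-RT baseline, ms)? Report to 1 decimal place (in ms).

b = (RT₂ − RT₁)/(log₂ n₂ − log₂ n₁) = (1006 − 475)/(4.5850 − 1.5850) = 177.000 ms/bit.
a = RT₁ − b·log₂ n₁ = 475 − 177.000 × 1.5850 = 194.462 ms.

194.5 ms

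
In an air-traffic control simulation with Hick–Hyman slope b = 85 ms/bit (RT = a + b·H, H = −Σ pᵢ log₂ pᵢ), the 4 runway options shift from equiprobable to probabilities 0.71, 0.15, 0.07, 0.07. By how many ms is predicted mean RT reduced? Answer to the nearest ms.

60 ms

The RT saving is b·ΔH. Equiprobable H₀ = log₂(4) = 2.0000 bits; with the given probabilities H = 1.2985 bits.
b·(H₀ − H) = 85 × (2.0000 − 1.2985) = 59.63 ms.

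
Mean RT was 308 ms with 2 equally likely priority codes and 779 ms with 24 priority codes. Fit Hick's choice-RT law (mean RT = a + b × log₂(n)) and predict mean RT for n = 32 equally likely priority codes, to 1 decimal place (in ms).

833.5 ms

RT is linear in log₂ n, so two points fix the line:
  b = (779 − 308) / (log₂ 24 − log₂ 2) = 471 / (4.5850 − 1) = 131.382 ms/bit
  a = 308 − 131.382 × 1 = 176.618 ms
Then RT(32) = 176.618 + 131.382 × log₂ 32 = 176.618 + 131.382 × 5 ≈ 833.529 ms.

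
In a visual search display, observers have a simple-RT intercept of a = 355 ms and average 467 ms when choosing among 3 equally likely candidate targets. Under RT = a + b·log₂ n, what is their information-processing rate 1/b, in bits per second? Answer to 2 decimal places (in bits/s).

14.15 bits/s

b = (467 − 355)/log₂ 3 = 112/1.5850 = 70.664 ms per bit = 0.07066 s/bit; the reciprocal is 14.151 bits/s.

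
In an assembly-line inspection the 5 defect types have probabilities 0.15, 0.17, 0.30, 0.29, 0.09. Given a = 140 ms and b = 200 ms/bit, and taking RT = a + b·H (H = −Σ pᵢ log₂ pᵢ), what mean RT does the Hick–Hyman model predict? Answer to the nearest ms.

579 ms

H = 0.15·log₂(1/0.15) + 0.17·log₂(1/0.17) + 0.30·log₂(1/0.30) + 0.29·log₂(1/0.29) + 0.09·log₂(1/0.09) = 2.1968 bits.
RT = 140 + 200 × 2.1968 = 579.36 ms.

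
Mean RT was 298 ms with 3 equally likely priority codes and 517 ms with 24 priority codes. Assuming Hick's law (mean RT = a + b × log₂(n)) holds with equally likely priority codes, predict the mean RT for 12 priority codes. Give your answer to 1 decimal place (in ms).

Solve the two-equation system in a and b:
  b = (517 − 298) / (log₂ 24 − log₂ 3) = 219 / (4.5850 − 1.5850) = 73.000 ms/bit
  a = 298 − 73.000 × 1.5850 = 182.298 ms
Then RT(12) = 182.298 + 73.000 × log₂ 12 = 182.298 + 73.000 × 3.5850 ≈ 444.000 ms.

444.0 ms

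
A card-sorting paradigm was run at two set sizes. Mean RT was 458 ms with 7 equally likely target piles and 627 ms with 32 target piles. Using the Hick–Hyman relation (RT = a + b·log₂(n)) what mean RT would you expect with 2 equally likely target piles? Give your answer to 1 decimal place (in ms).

318.7 ms

Fit slope and intercept:
  b = (627 − 458) / (log₂ 32 − log₂ 7) = 169 / (5 − 2.8074) = 77.076 ms/bit
  a = 458 − 77.076 × 2.8074 = 241.621 ms
Then RT(2) = 241.621 + 77.076 × log₂ 2 = 241.621 + 77.076 × 1 ≈ 318.697 ms.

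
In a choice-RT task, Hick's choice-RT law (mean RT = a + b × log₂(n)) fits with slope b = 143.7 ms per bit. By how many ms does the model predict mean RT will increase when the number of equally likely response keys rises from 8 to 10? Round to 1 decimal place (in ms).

The intercept a cancels: ΔRT = b·(log₂ n₂ − log₂ n₁) = b·log₂(n₂/n₁).
log₂(10) − log₂(8) = 3.3219 − 3 = 0.3219.
ΔRT = 143.7 × 0.3219 = 46.261 ms.

46.3 ms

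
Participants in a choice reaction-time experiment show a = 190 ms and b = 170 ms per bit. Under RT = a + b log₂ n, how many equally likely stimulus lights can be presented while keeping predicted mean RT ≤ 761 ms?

Set 190 + 170·log₂ n ≤ 761 → log₂ n ≤ (761 − 190)/170 = 3.3588.
So n ≤ 2^3.3588 = 10.259; the largest integer n is 10.

10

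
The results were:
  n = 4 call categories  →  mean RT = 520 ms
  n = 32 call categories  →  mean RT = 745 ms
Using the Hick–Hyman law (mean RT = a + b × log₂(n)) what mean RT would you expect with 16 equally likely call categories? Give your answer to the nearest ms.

Fit slope and intercept:
  b = (745 − 520) / (log₂ 32 − log₂ 4) = 225 / (5 − 2) = 75 ms/bit
  a = 520 − 75 × 2 = 370 ms
Then RT(16) = 370 + 75 × log₂ 16 = 370 + 75 × 4 ≈ 670.000 ms.

670 ms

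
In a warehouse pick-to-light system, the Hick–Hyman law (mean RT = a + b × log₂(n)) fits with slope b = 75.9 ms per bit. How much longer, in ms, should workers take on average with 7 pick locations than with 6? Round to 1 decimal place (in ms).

16.9 ms

The intercept a cancels: ΔRT = b·(log₂ n₂ − log₂ n₁) = b·log₂(n₂/n₁).
log₂(7) − log₂(6) = 2.8074 − 2.5850 = 0.2224.
ΔRT = 75.9 × 0.2224 = 16.880 ms.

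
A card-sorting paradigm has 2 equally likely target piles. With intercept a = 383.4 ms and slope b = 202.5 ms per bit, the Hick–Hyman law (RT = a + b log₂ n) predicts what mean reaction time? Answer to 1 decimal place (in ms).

log₂(2) = 1 bits, so RT = 383.4 + 202.5 × 1 ≈ 585.900 ms.

585.9 ms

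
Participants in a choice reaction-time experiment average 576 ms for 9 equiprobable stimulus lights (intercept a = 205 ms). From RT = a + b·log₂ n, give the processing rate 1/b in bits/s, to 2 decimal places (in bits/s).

Choice component = 576 − 205 = 371 ms over log₂(9) = 3.1699 bits.
b = 371 / 3.1699 = 117.037 ms/bit, so 1/b = 8.544 bits/s.

8.54 bits/s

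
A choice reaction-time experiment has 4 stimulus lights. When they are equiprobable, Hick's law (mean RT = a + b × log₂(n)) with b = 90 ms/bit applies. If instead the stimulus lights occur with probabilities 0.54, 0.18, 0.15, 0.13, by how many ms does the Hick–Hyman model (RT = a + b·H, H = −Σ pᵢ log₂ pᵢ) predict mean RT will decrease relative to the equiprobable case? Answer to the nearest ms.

25 ms

The RT saving is b·ΔH. Equiprobable H₀ = log₂(4) = 2.0000 bits; with the given probabilities H = 1.7185 bits.
b·(H₀ − H) = 90 × (2.0000 − 1.7185) = 25.33 ms.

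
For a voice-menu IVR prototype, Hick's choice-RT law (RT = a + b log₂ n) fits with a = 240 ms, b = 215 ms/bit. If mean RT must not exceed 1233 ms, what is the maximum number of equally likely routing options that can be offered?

215·log₂ n ≤ 1233 − 240 = 993, giving log₂ n ≤ 4.6186 and n ≤ 24.566. The largest whole number is 24.

24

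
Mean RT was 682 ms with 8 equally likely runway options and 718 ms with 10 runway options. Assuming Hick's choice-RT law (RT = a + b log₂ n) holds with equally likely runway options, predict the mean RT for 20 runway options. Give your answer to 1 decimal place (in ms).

829.8 ms

Solve the two-equation system in a and b:
  b = (718 − 682) / (log₂ 10 − log₂ 8) = 36 / (3.3219 − 3) = 111.826 ms/bit
  a = 682 − 111.826 × 3 = 346.521 ms
Then RT(20) = 346.521 + 111.826 × log₂ 20 = 346.521 + 111.826 × 4.3219 ≈ 829.826 ms.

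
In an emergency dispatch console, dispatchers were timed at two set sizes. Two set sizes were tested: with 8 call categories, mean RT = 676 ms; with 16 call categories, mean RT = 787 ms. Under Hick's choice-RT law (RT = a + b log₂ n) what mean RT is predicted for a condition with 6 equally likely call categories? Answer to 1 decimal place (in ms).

With log₂ n on the abscissa the relation is linear; from the two conditions:
  b = (787 − 676) / (log₂ 16 − log₂ 8) = 111 / (4 − 3) = 111.000 ms/bit
  a = 676 − 111.000 × 3 = 343.000 ms
Then RT(6) = 343.000 + 111.000 × log₂ 6 = 343.000 + 111.000 × 2.5850 ≈ 629.931 ms.

629.9 ms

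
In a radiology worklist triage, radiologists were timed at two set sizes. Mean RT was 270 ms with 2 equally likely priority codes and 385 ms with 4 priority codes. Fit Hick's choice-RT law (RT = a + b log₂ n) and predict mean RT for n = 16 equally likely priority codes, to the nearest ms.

Solve the two-equation system in a and b:
  b = (385 − 270) / (log₂ 4 − log₂ 2) = 115 / (2 − 1) = 115 ms/bit
  a = 270 − 115 × 1 = 155 ms
Then RT(16) = 155 + 115 × log₂ 16 = 155 + 115 × 4 ≈ 615.000 ms.

615 ms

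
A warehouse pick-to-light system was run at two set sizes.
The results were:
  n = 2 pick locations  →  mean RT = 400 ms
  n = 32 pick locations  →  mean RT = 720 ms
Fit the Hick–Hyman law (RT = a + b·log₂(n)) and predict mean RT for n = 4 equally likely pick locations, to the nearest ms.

480 ms

Fit slope and intercept:
  b = (720 − 400) / (log₂ 32 − log₂ 2) = 320 / (5 − 1) = 80 ms/bit
  a = 400 − 80 × 1 = 320 ms
Then RT(4) = 320 + 80 × log₂ 4 = 320 + 80 × 2 ≈ 480.000 ms.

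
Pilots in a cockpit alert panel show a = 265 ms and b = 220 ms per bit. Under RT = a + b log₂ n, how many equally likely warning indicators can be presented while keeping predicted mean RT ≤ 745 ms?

Information budget: (745 − 265)/220 = 2.1818 bits, so n ≤ 2^2.1818 = 4.537 → at most 4.

4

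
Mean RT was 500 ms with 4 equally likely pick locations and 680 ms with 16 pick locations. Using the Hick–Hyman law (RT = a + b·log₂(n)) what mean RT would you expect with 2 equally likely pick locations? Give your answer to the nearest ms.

Fit slope and intercept:
  b = (680 − 500) / (log₂ 16 − log₂ 4) = 180 / (4 − 2) = 90 ms/bit
  a = 500 − 90 × 2 = 320 ms
Then RT(2) = 320 + 90 × log₂ 2 = 320 + 90 × 1 ≈ 410.000 ms.

410 ms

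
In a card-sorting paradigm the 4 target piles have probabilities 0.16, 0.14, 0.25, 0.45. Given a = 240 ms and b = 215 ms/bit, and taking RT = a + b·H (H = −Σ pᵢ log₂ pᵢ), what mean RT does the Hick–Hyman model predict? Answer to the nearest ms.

H = 0.16·log₂(1/0.16) + 0.14·log₂(1/0.14) + 0.25·log₂(1/0.25) + 0.45·log₂(1/0.45) = 1.8385 bits.
RT = 240 + 215 × 1.8385 = 635.28 ms.

635 ms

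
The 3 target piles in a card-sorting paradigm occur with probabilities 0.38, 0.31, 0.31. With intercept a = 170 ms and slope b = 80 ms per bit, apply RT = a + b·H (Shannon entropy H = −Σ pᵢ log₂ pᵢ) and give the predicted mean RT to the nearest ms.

296 ms

H = 0.38·log₂(1/0.38) + 0.31·log₂(1/0.31) + 0.31·log₂(1/0.31) = 1.5780 bits.
RT = 170 + 80 × 1.5780 = 296.24 ms.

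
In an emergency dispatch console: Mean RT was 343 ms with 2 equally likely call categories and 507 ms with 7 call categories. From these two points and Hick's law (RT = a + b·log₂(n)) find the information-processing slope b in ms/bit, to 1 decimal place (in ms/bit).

90.7 ms/bit

Slope: b = (507 − 343) / (log₂ 7 − log₂ 2) = 164/1.8074 = 90.740 ms/bit.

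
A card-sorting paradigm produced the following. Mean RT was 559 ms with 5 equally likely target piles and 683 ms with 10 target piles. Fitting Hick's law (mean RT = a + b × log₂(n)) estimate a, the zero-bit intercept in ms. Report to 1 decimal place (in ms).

271.1 ms

Slope: b = (683 − 559) / (log₂ 10 − log₂ 5) = 124/1.0000 = 124.000 ms/bit.
a = RT₁ − b·log₂ n₁ = 559 − 124.000 × 2.3219 = 271.081 ms.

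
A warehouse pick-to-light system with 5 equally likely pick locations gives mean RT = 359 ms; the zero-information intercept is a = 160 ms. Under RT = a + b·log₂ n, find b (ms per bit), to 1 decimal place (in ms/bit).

85.7 ms/bit

b = (359 − 160) / log₂(5) = 199 / 2.3219 = 85.705 ms/bit.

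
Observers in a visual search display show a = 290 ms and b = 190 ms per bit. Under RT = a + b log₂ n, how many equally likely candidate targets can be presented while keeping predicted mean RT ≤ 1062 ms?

16

190·log₂ n ≤ 1062 − 290 = 772, giving log₂ n ≤ 4.0632 and n ≤ 16.716. The largest whole number is 16.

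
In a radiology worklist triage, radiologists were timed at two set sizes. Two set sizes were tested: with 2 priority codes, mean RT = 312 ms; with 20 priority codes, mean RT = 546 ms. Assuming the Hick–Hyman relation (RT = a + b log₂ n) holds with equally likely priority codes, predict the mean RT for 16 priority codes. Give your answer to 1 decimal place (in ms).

523.3 ms

RT is linear in log₂ n, so two points fix the line:
  b = (546 − 312) / (log₂ 20 − log₂ 2) = 234 / (4.3219 − 1) = 70.441 ms/bit
  a = 312 − 70.441 × 1 = 241.559 ms
Then RT(16) = 241.559 + 70.441 × log₂ 16 = 241.559 + 70.441 × 4 ≈ 523.323 ms.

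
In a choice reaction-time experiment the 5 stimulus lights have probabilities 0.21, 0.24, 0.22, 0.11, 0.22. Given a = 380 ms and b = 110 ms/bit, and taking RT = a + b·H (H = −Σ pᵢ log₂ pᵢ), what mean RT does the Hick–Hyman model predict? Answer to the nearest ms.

631 ms

H = 0.21·log₂(1/0.21) + 0.24·log₂(1/0.24) + 0.22·log₂(1/0.22) + 0.11·log₂(1/0.11) + 0.22·log₂(1/0.22) = 2.2784 bits.
RT = 380 + 110 × 2.2784 = 630.62 ms.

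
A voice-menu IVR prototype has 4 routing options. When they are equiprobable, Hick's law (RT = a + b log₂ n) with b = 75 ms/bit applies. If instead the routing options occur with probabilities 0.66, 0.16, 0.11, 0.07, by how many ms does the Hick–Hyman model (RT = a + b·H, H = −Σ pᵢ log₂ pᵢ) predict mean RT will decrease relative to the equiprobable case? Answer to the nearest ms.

The RT saving is b·ΔH. Equiprobable H₀ = log₂(4) = 2.0000 bits; with the given probabilities H = 1.4375 bits.
b·(H₀ − H) = 75 × (2.0000 − 1.4375) = 42.19 ms.

42 ms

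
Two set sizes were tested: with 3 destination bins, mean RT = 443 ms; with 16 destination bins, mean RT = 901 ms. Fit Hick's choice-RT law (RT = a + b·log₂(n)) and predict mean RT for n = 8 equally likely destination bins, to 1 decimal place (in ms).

711.4 ms

RT is linear in log₂ n, so two points fix the line:
  b = (901 − 443) / (log₂ 16 − log₂ 3) = 458 / (4 − 1.5850) = 189.645 ms/bit
  a = 443 − 189.645 × 1.5850 = 142.420 ms
Then RT(8) = 142.420 + 189.645 × log₂ 8 = 142.420 + 189.645 × 3 ≈ 711.355 ms.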